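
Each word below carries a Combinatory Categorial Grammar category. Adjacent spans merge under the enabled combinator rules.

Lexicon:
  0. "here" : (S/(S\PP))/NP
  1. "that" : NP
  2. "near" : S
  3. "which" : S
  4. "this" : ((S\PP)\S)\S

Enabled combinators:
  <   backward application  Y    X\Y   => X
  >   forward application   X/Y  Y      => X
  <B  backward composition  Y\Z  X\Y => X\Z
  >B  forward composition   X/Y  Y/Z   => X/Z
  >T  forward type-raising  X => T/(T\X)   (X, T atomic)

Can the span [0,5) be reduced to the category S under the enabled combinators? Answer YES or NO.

[0,5] S   >
  [0,2] S/(S\PP)   >
    [0,1] "here" : (S/(S\PP))/NP
    [1,2] "that" : NP
  [2,5] S\PP   <
    [2,3] "near" : S
    [3,5] (S\PP)\S   <
      [3,4] "which" : S
      [4,5] "this" : ((S\PP)\S)\S

YES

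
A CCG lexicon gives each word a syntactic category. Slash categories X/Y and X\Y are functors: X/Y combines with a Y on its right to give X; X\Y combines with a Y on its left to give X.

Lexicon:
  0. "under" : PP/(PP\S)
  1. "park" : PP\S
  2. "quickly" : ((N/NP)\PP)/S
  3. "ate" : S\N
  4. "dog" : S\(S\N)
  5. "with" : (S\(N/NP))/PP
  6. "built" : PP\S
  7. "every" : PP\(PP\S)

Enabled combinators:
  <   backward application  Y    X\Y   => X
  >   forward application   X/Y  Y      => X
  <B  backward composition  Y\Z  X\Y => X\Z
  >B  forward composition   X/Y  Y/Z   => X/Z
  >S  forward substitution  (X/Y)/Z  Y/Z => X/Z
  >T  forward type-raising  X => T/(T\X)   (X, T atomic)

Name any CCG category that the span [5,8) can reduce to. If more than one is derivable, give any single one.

[0,8] S   <
  [0,2] PP   >
    [0,1] "under" : PP/(PP\S)
    [1,2] "park" : PP\S
  [2,8] S\PP   <B
    [2,5] (N/NP)\PP   >
      [2,3] "quickly" : ((N/NP)\PP)/S
      [3,5] S   <
        [3,4] "ate" : S\N
        [4,5] "dog" : S\(S\N)
    [5,8] S\(N/NP)   >
      [5,6] "with" : (S\(N/NP))/PP
      [6,8] PP   <
        [6,7] "built" : PP\S
        [7,8] "every" : PP\(PP\S)

S\(N/NP)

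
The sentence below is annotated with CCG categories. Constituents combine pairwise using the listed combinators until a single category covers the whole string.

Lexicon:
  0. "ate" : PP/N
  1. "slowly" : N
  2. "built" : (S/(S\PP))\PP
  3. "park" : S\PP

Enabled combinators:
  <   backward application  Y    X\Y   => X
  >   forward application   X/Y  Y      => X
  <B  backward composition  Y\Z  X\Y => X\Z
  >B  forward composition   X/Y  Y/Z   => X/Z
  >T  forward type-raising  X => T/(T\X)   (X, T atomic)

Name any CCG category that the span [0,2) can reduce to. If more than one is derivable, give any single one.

[0,4] S   >
  [0,3] S/(S\PP)   <
    [0,2] PP   >
      [0,1] "ate" : PP/N
      [1,2] "slowly" : N
    [2,3] "built" : (S/(S\PP))\PP
  [3,4] "park" : S\PP

PP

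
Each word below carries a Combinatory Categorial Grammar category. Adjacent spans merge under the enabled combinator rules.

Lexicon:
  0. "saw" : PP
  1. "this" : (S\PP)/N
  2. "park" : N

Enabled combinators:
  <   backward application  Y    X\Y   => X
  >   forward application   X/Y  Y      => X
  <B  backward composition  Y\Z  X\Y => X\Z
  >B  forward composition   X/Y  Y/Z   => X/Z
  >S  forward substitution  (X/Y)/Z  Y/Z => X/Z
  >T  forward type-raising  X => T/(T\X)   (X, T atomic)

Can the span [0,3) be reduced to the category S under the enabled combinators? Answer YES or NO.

[0,3] S   >
  [0,1] S/(S\PP)   >T
    [0,1] "saw" : PP
  [1,3] S\PP   >
    [1,2] "this" : (S\PP)/N
    [2,3] "park" : N

YES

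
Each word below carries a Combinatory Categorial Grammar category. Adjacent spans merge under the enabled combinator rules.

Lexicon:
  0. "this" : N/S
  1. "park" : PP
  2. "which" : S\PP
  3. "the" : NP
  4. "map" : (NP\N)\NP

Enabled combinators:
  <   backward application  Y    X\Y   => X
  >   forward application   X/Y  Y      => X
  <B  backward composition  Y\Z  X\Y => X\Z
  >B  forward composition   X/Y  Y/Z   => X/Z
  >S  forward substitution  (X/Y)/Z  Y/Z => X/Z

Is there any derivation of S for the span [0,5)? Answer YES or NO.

N/S PP S\PP NP (NP\N)\NP
CKY chart[0,5] = {NP}; S ∉ chart

NO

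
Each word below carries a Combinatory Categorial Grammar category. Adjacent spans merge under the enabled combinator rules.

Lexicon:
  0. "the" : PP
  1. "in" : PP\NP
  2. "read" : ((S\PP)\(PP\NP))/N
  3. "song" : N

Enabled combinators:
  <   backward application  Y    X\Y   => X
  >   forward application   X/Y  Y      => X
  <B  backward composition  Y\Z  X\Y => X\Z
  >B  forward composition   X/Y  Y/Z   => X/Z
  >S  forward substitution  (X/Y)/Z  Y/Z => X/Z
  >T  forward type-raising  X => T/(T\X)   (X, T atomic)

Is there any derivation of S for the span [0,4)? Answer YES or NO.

YES

[0,4] S   <
  [0,1] "the" : PP
  [1,4] S\PP   <
    [1,2] "in" : PP\NP
    [2,4] (S\PP)\(PP\NP)   >
      [2,3] "read" : ((S\PP)\(PP\NP))/N
      [3,4] "song" : N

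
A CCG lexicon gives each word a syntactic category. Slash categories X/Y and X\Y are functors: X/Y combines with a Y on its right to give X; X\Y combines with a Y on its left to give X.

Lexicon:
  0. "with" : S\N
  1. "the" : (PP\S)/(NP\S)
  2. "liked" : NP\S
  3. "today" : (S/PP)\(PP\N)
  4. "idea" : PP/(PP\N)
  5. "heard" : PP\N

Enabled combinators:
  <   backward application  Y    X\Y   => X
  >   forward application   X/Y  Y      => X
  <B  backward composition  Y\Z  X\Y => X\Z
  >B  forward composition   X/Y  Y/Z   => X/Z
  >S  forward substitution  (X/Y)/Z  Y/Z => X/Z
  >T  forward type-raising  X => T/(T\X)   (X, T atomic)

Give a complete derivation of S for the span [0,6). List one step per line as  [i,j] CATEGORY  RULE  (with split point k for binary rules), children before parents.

[0,6] S   >
  [0,4] S/PP   <
    [0,3] PP\N   <B
      [0,1] "with" : S\N
      [1,3] PP\S   >
        [1,2] "the" : (PP\S)/(NP\S)
        [2,3] "liked" : NP\S
    [3,4] "today" : (S/PP)\(PP\N)
  [4,6] PP   >
    [4,5] "idea" : PP/(PP\N)
    [5,6] "heard" : PP\N

[0,1] S\N  lex  "with"
[1,2] (PP\S)/(NP\S)  lex  "the"
[2,3] NP\S  lex  "liked"
[1,3] PP\S  >  k=2
[0,3] PP\N  <B  k=1
[3,4] (S/PP)\(PP\N)  lex  "today"
[0,4] S/PP  <  k=3
[4,5] PP/(PP\N)  lex  "idea"
[5,6] PP\N  lex  "heard"
[4,6] PP  >  k=5
[0,6] S  >  k=4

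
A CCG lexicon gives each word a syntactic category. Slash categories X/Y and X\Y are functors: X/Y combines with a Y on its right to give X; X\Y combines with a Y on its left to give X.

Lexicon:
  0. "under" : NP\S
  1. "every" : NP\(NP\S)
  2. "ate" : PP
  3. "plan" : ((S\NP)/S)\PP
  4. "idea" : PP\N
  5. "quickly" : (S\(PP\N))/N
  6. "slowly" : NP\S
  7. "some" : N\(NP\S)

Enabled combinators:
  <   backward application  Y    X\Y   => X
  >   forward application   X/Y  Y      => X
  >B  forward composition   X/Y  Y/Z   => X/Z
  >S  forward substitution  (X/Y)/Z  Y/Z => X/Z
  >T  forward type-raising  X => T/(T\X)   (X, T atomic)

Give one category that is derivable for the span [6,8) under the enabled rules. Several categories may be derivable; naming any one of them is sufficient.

N

[0,8] S   <
  [0,2] NP   <
    [0,1] "under" : NP\S
    [1,2] "every" : NP\(NP\S)
  [2,8] S\NP   >
    [2,4] (S\NP)/S   <
      [2,3] "ate" : PP
      [3,4] "plan" : ((S\NP)/S)\PP
    [4,8] S   <
      [4,5] "idea" : PP\N
      [5,8] S\(PP\N)   >
        [5,6] "quickly" : (S\(PP\N))/N
        [6,8] N   <
          [6,7] "slowly" : NP\S
          [7,8] "some" : N\(NP\S)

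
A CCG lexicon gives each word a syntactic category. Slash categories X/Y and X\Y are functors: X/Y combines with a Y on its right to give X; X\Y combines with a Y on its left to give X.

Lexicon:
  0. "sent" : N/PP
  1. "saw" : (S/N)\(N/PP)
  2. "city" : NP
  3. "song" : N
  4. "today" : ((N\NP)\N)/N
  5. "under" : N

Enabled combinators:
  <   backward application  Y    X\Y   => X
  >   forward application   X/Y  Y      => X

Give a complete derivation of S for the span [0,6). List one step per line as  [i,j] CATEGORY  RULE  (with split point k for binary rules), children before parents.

[0,6] S   >
  [0,2] S/N   <
    [0,1] "sent" : N/PP
    [1,2] "saw" : (S/N)\(N/PP)
  [2,6] N   <
    [2,3] "city" : NP
    [3,6] N\NP   <
      [3,4] "song" : N
      [4,6] (N\NP)\N   >
        [4,5] "today" : ((N\NP)\N)/N
        [5,6] "under" : N

[0,1] N/PP  lex  "sent"
[1,2] (S/N)\(N/PP)  lex  "saw"
[0,2] S/N  <  k=1
[2,3] NP  lex  "city"
[3,4] N  lex  "song"
[4,5] ((N\NP)\N)/N  lex  "today"
[5,6] N  lex  "under"
[4,6] (N\NP)\N  >  k=5
[3,6] N\NP  <  k=4
[2,6] N  <  k=3
[0,6] S  >  k=2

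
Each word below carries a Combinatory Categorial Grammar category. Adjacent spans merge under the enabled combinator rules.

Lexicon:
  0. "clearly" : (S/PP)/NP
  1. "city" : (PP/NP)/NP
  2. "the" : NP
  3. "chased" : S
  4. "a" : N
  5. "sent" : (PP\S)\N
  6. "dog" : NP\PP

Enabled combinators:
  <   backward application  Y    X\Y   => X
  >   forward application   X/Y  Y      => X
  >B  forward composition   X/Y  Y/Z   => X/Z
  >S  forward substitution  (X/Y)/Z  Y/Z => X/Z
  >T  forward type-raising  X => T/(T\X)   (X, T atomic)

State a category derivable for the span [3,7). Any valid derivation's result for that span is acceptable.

[0,7] S   >
  [0,3] S/NP   >S
    [0,1] "clearly" : (S/PP)/NP
    [1,3] PP/NP   >
      [1,2] "city" : (PP/NP)/NP
      [2,3] "the" : NP
  [3,7] NP   <
    [3,6] PP   <
      [3,4] "chased" : S
      [4,6] PP\S   <
        [4,5] "a" : N
        [5,6] "sent" : (PP\S)\N
    [6,7] "dog" : NP\PP

NP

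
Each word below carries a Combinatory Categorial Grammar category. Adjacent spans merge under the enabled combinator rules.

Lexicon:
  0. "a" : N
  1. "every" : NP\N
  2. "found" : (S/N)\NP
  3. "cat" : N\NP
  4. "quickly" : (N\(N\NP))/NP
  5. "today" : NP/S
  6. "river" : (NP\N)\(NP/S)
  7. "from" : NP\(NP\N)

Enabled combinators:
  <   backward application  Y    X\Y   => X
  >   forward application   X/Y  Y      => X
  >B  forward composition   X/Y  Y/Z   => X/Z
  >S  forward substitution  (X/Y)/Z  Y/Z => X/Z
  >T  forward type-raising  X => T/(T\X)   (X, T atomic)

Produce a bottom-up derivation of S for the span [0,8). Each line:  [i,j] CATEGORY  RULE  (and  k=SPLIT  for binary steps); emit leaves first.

[0,1] N  lex  "a"
[0,1] NP/(NP\N)  >T
[1,2] NP\N  lex  "every"
[0,2] NP  >  k=1
[2,3] (S/N)\NP  lex  "found"
[0,3] S/N  <  k=2
[3,4] N\NP  lex  "cat"
[4,5] (N\(N\NP))/NP  lex  "quickly"
[5,6] NP/S  lex  "today"
[6,7] (NP\N)\(NP/S)  lex  "river"
[5,7] NP\N  <  k=6
[7,8] NP\(NP\N)  lex  "from"
[5,8] NP  <  k=7
[4,8] N\(N\NP)  >  k=5
[3,8] N  <  k=4
[0,8] S  >  k=3

[0,8] S   >
  [0,3] S/N   <
    [0,2] NP   >
      [0,1] NP/(NP\N)   >T
        [0,1] "a" : N
      [1,2] "every" : NP\N
    [2,3] "found" : (S/N)\NP
  [3,8] N   <
    [3,4] "cat" : N\NP
    [4,8] N\(N\NP)   >
      [4,5] "quickly" : (N\(N\NP))/NP
      [5,8] NP   <
        [5,7] NP\N   <
          [5,6] "today" : NP/S
          [6,7] "river" : (NP\N)\(NP/S)
        [7,8] "from" : NP\(NP\N)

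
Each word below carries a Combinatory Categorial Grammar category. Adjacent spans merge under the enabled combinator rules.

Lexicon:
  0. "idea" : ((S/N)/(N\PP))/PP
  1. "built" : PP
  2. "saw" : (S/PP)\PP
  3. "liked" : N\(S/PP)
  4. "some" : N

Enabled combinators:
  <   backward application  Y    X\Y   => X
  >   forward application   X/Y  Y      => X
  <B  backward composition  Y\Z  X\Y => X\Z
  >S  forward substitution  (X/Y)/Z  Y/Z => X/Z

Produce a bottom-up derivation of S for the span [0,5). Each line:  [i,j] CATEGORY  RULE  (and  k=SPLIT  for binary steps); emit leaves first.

[0,1] ((S/N)/(N\PP))/PP  lex  "idea"
[1,2] PP  lex  "built"
[0,2] (S/N)/(N\PP)  >  k=1
[2,3] (S/PP)\PP  lex  "saw"
[3,4] N\(S/PP)  lex  "liked"
[2,4] N\PP  <B  k=3
[0,4] S/N  >  k=2
[4,5] N  lex  "some"
[0,5] S  >  k=4

[0,5] S   >
  [0,4] S/N   >
    [0,2] (S/N)/(N\PP)   >
      [0,1] "idea" : ((S/N)/(N\PP))/PP
      [1,2] "built" : PP
    [2,4] N\PP   <B
      [2,3] "saw" : (S/PP)\PP
      [3,4] "liked" : N\(S/PP)
  [4,5] "some" : N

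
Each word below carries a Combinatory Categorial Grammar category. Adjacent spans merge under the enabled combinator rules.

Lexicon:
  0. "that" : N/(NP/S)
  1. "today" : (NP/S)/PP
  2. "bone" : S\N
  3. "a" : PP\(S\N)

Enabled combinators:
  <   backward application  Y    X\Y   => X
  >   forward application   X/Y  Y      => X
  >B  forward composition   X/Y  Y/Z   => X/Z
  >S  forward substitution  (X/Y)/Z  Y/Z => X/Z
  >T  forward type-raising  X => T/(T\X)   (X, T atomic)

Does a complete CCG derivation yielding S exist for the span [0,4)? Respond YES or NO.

N/(NP/S) (NP/S)/PP S\N PP\(S\N)
CKY chart[0,4] = {N, N/(N\N), N/(PP\PP), NP/(NP\N), PP/(PP\N), S/(S\N)}; S ∉ chart

NO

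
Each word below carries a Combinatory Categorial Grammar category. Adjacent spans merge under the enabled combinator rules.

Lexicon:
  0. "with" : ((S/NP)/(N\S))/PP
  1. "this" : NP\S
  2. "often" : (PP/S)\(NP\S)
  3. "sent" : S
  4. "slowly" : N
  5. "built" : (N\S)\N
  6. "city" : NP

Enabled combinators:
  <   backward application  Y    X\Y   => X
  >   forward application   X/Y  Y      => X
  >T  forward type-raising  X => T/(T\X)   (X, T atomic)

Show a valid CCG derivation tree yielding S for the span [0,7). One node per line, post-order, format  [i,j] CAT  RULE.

[0,1] ((S/NP)/(N\S))/PP  lex  "with"
[1,2] NP\S  lex  "this"
[2,3] (PP/S)\(NP\S)  lex  "often"
[1,3] PP/S  <  k=2
[3,4] S  lex  "sent"
[1,4] PP  >  k=3
[0,4] (S/NP)/(N\S)  >  k=1
[4,5] N  lex  "slowly"
[5,6] (N\S)\N  lex  "built"
[4,6] N\S  <  k=5
[0,6] S/NP  >  k=4
[6,7] NP  lex  "city"
[0,7] S  >  k=6

[0,7] S   >
  [0,6] S/NP   >
    [0,4] (S/NP)/(N\S)   >
      [0,1] "with" : ((S/NP)/(N\S))/PP
      [1,4] PP   >
        [1,3] PP/S   <
          [1,2] "this" : NP\S
          [2,3] "often" : (PP/S)\(NP\S)
        [3,4] "sent" : S
    [4,6] N\S   <
      [4,5] "slowly" : N
      [5,6] "built" : (N\S)\N
  [6,7] "city" : NP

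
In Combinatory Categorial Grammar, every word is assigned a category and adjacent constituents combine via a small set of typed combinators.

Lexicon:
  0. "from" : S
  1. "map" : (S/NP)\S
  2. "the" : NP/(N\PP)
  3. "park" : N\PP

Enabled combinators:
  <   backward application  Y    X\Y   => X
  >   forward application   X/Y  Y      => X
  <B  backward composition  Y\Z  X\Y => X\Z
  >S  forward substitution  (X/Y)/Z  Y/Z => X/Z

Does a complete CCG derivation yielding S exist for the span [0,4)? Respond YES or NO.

YES

[0,4] S   >
  [0,2] S/NP   <
    [0,1] "from" : S
    [1,2] "map" : (S/NP)\S
  [2,4] NP   >
    [2,3] "the" : NP/(N\PP)
    [3,4] "park" : N\PP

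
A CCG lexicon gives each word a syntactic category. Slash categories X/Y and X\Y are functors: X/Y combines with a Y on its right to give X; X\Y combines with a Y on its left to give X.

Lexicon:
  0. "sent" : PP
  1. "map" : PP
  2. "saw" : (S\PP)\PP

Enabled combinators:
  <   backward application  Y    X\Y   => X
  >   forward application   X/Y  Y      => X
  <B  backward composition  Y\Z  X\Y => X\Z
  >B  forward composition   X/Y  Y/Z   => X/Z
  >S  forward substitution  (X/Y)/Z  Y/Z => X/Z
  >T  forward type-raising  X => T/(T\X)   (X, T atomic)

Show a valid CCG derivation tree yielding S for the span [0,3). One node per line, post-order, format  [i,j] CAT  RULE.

[0,3] S   <
  [0,1] "sent" : PP
  [1,3] S\PP   <
    [1,2] "map" : PP
    [2,3] "saw" : (S\PP)\PP

[0,1] PP  lex  "sent"
[1,2] PP  lex  "map"
[2,3] (S\PP)\PP  lex  "saw"
[1,3] S\PP  <  k=2
[0,3] S  <  k=1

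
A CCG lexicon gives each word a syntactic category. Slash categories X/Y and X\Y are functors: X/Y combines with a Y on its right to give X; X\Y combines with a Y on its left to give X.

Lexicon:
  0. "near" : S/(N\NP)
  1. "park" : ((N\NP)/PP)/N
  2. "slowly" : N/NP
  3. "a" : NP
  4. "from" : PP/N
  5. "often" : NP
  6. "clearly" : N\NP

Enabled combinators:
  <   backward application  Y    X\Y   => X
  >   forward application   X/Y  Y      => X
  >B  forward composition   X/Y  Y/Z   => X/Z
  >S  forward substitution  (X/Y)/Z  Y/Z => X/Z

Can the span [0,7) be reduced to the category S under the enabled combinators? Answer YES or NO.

YES

[0,7] S   >
  [0,1] "near" : S/(N\NP)
  [1,7] N\NP   >
    [1,4] (N\NP)/PP   >
      [1,2] "park" : ((N\NP)/PP)/N
      [2,4] N   >
        [2,3] "slowly" : N/NP
        [3,4] "a" : NP
    [4,7] PP   >
      [4,5] "from" : PP/N
      [5,7] N   <
        [5,6] "often" : NP
        [6,7] "clearly" : N\NP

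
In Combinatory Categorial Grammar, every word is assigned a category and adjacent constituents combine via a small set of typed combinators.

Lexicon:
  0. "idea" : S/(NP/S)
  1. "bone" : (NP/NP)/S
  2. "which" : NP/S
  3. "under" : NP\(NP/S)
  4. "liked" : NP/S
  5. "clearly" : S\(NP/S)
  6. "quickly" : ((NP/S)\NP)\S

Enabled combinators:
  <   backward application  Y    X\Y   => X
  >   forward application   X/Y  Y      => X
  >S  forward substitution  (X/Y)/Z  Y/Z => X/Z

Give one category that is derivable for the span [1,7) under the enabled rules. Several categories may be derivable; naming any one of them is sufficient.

NP/S

[0,7] S   >
  [0,1] "idea" : S/(NP/S)
  [1,7] NP/S   >S
    [1,2] "bone" : (NP/NP)/S
    [2,7] NP/S   <
      [2,4] NP   <
        [2,3] "which" : NP/S
        [3,4] "under" : NP\(NP/S)
      [4,7] (NP/S)\NP   <
        [4,6] S   <
          [4,5] "liked" : NP/S
          [5,6] "clearly" : S\(NP/S)
        [6,7] "quickly" : ((NP/S)\NP)\S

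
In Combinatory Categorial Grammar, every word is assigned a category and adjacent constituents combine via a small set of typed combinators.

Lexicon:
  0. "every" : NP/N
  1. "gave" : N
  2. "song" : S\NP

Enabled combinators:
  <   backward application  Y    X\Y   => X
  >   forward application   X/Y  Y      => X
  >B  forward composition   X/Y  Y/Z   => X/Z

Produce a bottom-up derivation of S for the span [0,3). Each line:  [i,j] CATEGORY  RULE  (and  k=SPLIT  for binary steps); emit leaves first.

[0,3] S   <
  [0,2] NP   >
    [0,1] "every" : NP/N
    [1,2] "gave" : N
  [2,3] "song" : S\NP

[0,1] NP/N  lex  "every"
[1,2] N  lex  "gave"
[0,2] NP  >  k=1
[2,3] S\NP  lex  "song"
[0,3] S  <  k=2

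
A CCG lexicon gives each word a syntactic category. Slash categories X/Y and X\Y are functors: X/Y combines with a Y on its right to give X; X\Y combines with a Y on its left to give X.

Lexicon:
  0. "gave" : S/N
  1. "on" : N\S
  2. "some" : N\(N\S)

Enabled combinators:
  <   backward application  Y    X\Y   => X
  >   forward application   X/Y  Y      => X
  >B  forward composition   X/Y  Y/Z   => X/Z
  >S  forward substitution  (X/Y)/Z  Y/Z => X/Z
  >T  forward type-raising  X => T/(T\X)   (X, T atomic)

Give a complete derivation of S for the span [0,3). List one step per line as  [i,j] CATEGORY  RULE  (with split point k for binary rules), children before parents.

[0,3] S   >
  [0,1] "gave" : S/N
  [1,3] N   <
    [1,2] "on" : N\S
    [2,3] "some" : N\(N\S)

[0,1] S/N  lex  "gave"
[1,2] N\S  lex  "on"
[2,3] N\(N\S)  lex  "some"
[1,3] N  <  k=2
[0,3] S  >  k=1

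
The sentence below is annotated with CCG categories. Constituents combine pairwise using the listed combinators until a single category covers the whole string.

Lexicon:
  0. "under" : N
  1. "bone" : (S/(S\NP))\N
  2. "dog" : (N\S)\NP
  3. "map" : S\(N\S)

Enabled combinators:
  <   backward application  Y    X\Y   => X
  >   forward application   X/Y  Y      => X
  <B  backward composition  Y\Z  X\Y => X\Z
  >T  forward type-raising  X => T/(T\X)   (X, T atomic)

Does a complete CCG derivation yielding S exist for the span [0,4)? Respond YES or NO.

[0,4] S   >
  [0,2] S/(S\NP)   <
    [0,1] "under" : N
    [1,2] "bone" : (S/(S\NP))\N
  [2,4] S\NP   <B
    [2,3] "dog" : (N\S)\NP
    [3,4] "map" : S\(N\S)

YES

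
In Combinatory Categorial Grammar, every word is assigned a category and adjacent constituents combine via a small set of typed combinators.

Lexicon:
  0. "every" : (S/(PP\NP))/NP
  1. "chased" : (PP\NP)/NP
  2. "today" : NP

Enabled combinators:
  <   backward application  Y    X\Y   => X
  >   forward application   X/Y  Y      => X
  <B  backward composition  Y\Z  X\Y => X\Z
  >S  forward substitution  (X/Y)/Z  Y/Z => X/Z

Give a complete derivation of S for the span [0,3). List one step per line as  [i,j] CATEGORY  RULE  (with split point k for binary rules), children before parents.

[0,3] S   >
  [0,2] S/NP   >S
    [0,1] "every" : (S/(PP\NP))/NP
    [1,2] "chased" : (PP\NP)/NP
  [2,3] "today" : NP

[0,1] (S/(PP\NP))/NP  lex  "every"
[1,2] (PP\NP)/NP  lex  "chased"
[0,2] S/NP  >S  k=1
[2,3] NP  lex  "today"
[0,3] S  >  k=2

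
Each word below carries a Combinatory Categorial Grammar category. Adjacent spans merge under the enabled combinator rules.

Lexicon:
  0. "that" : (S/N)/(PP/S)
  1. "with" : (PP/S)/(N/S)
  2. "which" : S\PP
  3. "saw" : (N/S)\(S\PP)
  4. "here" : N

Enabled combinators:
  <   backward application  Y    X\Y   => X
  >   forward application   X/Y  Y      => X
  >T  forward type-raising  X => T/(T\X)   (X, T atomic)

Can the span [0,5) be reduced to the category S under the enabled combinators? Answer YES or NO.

YES

[0,5] S   >
  [0,4] S/N   >
    [0,1] "that" : (S/N)/(PP/S)
    [1,4] PP/S   >
      [1,2] "with" : (PP/S)/(N/S)
      [2,4] N/S   <
        [2,3] "which" : S\PP
        [3,4] "saw" : (N/S)\(S\PP)
  [4,5] "here" : N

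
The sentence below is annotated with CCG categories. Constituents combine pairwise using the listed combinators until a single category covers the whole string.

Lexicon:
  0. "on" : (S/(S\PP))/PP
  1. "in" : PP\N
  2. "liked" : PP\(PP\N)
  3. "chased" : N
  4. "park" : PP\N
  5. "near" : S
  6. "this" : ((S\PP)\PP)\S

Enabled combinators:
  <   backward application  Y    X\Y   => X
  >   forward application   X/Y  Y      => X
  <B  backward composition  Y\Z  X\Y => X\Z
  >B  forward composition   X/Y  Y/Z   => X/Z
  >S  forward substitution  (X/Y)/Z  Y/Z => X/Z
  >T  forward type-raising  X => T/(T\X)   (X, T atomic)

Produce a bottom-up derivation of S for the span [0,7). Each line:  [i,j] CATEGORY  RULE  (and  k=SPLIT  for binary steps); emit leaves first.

[0,7] S   >
  [0,3] S/(S\PP)   >
    [0,1] "on" : (S/(S\PP))/PP
    [1,3] PP   <
      [1,2] "in" : PP\N
      [2,3] "liked" : PP\(PP\N)
  [3,7] S\PP   <
    [3,5] PP   <
      [3,4] "chased" : N
      [4,5] "park" : PP\N
    [5,7] (S\PP)\PP   <
      [5,6] "near" : S
      [6,7] "this" : ((S\PP)\PP)\S

[0,1] (S/(S\PP))/PP  lex  "on"
[1,2] PP\N  lex  "in"
[2,3] PP\(PP\N)  lex  "liked"
[1,3] PP  <  k=2
[0,3] S/(S\PP)  >  k=1
[3,4] N  lex  "chased"
[4,5] PP\N  lex  "park"
[3,5] PP  <  k=4
[5,6] S  lex  "near"
[6,7] ((S\PP)\PP)\S  lex  "this"
[5,7] (S\PP)\PP  <  k=6
[3,7] S\PP  <  k=5
[0,7] S  >  k=3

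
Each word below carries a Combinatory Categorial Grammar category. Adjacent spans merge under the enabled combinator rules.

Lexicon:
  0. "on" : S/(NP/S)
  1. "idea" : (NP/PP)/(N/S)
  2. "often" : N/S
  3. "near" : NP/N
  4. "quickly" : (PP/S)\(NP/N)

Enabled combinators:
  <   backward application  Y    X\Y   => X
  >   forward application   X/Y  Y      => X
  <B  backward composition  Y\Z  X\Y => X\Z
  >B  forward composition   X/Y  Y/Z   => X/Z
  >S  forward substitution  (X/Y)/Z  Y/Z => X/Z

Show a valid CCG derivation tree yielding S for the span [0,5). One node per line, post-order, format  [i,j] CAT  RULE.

[0,5] S   >
  [0,1] "on" : S/(NP/S)
  [1,5] NP/S   >B
    [1,3] NP/PP   >
      [1,2] "idea" : (NP/PP)/(N/S)
      [2,3] "often" : N/S
    [3,5] PP/S   <
      [3,4] "near" : NP/N
      [4,5] "quickly" : (PP/S)\(NP/N)

[0,1] S/(NP/S)  lex  "on"
[1,2] (NP/PP)/(N/S)  lex  "idea"
[2,3] N/S  lex  "often"
[1,3] NP/PP  >  k=2
[3,4] NP/N  lex  "near"
[4,5] (PP/S)\(NP/N)  lex  "quickly"
[3,5] PP/S  <  k=4
[1,5] NP/S  >B  k=3
[0,5] S  >  k=1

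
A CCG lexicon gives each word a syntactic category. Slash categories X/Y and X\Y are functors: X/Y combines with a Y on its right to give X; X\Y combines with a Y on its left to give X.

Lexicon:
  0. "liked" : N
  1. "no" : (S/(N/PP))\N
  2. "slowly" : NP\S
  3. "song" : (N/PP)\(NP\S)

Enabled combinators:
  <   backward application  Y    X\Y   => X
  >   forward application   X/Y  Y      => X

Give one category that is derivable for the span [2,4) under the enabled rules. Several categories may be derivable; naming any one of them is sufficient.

N/PP

[0,4] S   >
  [0,2] S/(N/PP)   <
    [0,1] "liked" : N
    [1,2] "no" : (S/(N/PP))\N
  [2,4] N/PP   <
    [2,3] "slowly" : NP\S
    [3,4] "song" : (N/PP)\(NP\S)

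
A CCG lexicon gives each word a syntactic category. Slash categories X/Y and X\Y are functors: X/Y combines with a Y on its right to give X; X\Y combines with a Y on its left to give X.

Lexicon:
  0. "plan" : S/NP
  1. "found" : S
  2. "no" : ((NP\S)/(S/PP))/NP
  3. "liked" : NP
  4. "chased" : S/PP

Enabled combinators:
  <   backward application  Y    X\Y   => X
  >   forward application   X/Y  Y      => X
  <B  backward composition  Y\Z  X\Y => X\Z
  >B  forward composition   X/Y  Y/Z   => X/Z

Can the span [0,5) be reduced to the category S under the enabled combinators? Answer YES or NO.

YES

[0,5] S   >
  [0,1] "plan" : S/NP
  [1,5] NP   <
    [1,2] "found" : S
    [2,5] NP\S   >
      [2,4] (NP\S)/(S/PP)   >
        [2,3] "no" : ((NP\S)/(S/PP))/NP
        [3,4] "liked" : NP
      [4,5] "chased" : S/PP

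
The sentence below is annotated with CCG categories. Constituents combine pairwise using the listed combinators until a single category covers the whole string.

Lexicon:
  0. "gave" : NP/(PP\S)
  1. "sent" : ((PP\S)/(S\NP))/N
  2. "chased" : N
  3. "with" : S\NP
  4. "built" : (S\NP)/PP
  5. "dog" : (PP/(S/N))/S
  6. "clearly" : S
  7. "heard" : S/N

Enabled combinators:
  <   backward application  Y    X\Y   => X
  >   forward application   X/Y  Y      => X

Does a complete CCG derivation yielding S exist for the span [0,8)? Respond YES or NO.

YES

[0,8] S   <
  [0,4] NP   >
    [0,1] "gave" : NP/(PP\S)
    [1,4] PP\S   >
      [1,3] (PP\S)/(S\NP)   >
        [1,2] "sent" : ((PP\S)/(S\NP))/N
        [2,3] "chased" : N
      [3,4] "with" : S\NP
  [4,8] S\NP   >
    [4,5] "built" : (S\NP)/PP
    [5,8] PP   >
      [5,7] PP/(S/N)   >
        [5,6] "dog" : (PP/(S/N))/S
        [6,7] "clearly" : S
      [7,8] "heard" : S/N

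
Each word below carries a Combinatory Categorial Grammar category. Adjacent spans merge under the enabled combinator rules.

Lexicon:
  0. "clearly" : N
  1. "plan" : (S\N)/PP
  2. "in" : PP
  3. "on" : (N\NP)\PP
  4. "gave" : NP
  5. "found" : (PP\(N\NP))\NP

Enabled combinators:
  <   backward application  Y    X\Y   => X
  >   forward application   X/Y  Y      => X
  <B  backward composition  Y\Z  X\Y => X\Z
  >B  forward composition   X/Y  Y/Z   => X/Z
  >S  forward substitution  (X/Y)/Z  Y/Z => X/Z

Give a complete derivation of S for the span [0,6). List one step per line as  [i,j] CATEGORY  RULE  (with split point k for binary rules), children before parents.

[0,1] N  lex  "clearly"
[1,2] (S\N)/PP  lex  "plan"
[2,3] PP  lex  "in"
[3,4] (N\NP)\PP  lex  "on"
[2,4] N\NP  <  k=3
[4,5] NP  lex  "gave"
[5,6] (PP\(N\NP))\NP  lex  "found"
[4,6] PP\(N\NP)  <  k=5
[2,6] PP  <  k=4
[1,6] S\N  >  k=2
[0,6] S  <  k=1

[0,6] S   <
  [0,1] "clearly" : N
  [1,6] S\N   >
    [1,2] "plan" : (S\N)/PP
    [2,6] PP   <
      [2,4] N\NP   <
        [2,3] "in" : PP
        [3,4] "on" : (N\NP)\PP
      [4,6] PP\(N\NP)   <
        [4,5] "gave" : NP
        [5,6] "found" : (PP\(N\NP))\NP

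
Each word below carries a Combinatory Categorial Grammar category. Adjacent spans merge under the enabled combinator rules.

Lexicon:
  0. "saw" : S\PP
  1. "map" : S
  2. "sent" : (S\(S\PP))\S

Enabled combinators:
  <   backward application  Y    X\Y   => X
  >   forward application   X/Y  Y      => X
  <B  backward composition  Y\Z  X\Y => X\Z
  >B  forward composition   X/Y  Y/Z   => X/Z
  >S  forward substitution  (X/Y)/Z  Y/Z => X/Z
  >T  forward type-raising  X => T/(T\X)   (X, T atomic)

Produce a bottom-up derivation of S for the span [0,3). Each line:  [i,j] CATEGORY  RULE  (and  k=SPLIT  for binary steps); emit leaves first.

[0,1] S\PP  lex  "saw"
[1,2] S  lex  "map"
[2,3] (S\(S\PP))\S  lex  "sent"
[1,3] S\(S\PP)  <  k=2
[0,3] S  <  k=1

[0,3] S   <
  [0,1] "saw" : S\PP
  [1,3] S\(S\PP)   <
    [1,2] "map" : S
    [2,3] "sent" : (S\(S\PP))\S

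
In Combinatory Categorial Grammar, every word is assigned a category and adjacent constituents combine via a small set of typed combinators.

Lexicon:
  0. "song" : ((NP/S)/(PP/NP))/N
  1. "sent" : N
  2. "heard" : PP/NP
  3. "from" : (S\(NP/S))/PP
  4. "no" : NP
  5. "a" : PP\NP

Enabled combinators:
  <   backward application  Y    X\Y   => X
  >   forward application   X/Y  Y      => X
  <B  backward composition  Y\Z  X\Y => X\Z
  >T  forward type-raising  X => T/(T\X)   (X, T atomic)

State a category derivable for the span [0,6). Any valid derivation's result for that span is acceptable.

S

[0,6] S   <
  [0,3] NP/S   >
    [0,2] (NP/S)/(PP/NP)   >
      [0,1] "song" : ((NP/S)/(PP/NP))/N
      [1,2] "sent" : N
    [2,3] "heard" : PP/NP
  [3,6] S\(NP/S)   >
    [3,4] "from" : (S\(NP/S))/PP
    [4,6] PP   <
      [4,5] "no" : NP
      [5,6] "a" : PP\NP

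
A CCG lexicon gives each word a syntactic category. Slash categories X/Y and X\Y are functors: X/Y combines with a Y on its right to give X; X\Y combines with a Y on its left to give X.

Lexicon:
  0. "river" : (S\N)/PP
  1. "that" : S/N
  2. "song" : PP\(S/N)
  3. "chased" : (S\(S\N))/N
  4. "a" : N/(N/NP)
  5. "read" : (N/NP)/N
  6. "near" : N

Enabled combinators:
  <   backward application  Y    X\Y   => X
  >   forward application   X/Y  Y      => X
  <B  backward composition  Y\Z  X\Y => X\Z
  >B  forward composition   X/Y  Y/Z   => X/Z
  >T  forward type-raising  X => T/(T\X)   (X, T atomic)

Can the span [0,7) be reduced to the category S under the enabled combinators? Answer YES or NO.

[0,7] S   <
  [0,3] S\N   >
    [0,1] "river" : (S\N)/PP
    [1,3] PP   <
      [1,2] "that" : S/N
      [2,3] "song" : PP\(S/N)
  [3,7] S\(S\N)   >
    [3,4] "chased" : (S\(S\N))/N
    [4,7] N   >
      [4,5] "a" : N/(N/NP)
      [5,7] N/NP   >
        [5,6] "read" : (N/NP)/N
        [6,7] "near" : N

YES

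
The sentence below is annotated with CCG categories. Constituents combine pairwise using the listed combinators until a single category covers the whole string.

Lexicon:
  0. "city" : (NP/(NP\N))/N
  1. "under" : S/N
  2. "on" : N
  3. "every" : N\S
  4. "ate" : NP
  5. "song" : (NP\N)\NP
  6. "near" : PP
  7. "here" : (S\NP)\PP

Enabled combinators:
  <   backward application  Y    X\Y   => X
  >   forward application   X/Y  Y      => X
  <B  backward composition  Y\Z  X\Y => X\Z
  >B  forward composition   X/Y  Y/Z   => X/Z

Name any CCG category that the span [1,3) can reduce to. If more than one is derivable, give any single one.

[0,8] S   <
  [0,6] NP   >
    [0,4] NP/(NP\N)   >
      [0,1] "city" : (NP/(NP\N))/N
      [1,4] N   <
        [1,3] S   >
          [1,2] "under" : S/N
          [2,3] "on" : N
        [3,4] "every" : N\S
    [4,6] NP\N   <
      [4,5] "ate" : NP
      [5,6] "song" : (NP\N)\NP
  [6,8] S\NP   <
    [6,7] "near" : PP
    [7,8] "here" : (S\NP)\PP

S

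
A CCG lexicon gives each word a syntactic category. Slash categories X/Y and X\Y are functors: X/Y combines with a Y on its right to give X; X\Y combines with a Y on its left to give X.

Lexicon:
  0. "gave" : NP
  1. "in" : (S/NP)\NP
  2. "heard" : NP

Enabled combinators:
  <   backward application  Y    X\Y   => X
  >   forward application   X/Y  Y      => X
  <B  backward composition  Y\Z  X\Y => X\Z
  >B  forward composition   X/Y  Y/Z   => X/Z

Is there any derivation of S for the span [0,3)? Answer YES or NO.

YES

[0,3] S   >
  [0,2] S/NP   <
    [0,1] "gave" : NP
    [1,2] "in" : (S/NP)\NP
  [2,3] "heard" : NP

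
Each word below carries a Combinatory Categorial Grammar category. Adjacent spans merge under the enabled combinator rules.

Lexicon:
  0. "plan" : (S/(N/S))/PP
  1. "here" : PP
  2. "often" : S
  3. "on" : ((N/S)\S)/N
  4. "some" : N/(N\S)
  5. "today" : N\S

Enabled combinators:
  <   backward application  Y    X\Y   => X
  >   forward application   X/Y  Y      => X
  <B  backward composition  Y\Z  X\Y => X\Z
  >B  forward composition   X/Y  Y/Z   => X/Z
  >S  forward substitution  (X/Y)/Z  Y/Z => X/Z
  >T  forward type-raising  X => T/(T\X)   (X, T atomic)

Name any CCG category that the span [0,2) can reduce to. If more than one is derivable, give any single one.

[0,6] S   >
  [0,2] S/(N/S)   >
    [0,1] "plan" : (S/(N/S))/PP
    [1,2] "here" : PP
  [2,6] N/S   <
    [2,3] "often" : S
    [3,6] (N/S)\S   >
      [3,4] "on" : ((N/S)\S)/N
      [4,6] N   >
        [4,5] "some" : N/(N\S)
        [5,6] "today" : N\S

S/(N/S)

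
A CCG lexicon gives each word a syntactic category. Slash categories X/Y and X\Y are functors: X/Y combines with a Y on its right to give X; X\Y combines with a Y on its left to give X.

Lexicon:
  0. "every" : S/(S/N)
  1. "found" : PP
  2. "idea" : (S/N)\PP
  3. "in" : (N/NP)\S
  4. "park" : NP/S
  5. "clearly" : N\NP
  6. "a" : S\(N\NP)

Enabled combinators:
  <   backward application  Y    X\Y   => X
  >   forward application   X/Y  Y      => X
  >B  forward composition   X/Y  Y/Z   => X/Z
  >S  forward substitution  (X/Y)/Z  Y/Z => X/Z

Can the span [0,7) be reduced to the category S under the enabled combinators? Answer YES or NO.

S/(S/N) PP (S/N)\PP (N/NP)\S NP/S N\NP S\(N\NP)
CKY chart[0,7] = {N}; S ∉ chart

NO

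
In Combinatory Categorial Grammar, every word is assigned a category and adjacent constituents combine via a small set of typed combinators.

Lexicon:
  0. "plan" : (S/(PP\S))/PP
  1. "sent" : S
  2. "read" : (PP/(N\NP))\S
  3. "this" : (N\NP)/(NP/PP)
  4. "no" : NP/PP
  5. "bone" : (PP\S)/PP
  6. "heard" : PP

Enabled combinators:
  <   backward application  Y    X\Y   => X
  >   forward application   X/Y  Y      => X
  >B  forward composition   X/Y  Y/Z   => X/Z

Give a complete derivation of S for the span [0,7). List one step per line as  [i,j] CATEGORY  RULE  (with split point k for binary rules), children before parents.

[0,1] (S/(PP\S))/PP  lex  "plan"
[1,2] S  lex  "sent"
[2,3] (PP/(N\NP))\S  lex  "read"
[1,3] PP/(N\NP)  <  k=2
[3,4] (N\NP)/(NP/PP)  lex  "this"
[4,5] NP/PP  lex  "no"
[3,5] N\NP  >  k=4
[1,5] PP  >  k=3
[0,5] S/(PP\S)  >  k=1
[5,6] (PP\S)/PP  lex  "bone"
[0,6] S/PP  >B  k=5
[6,7] PP  lex  "heard"
[0,7] S  >  k=6

[0,7] S   >
  [0,6] S/PP   >B
    [0,5] S/(PP\S)   >
      [0,1] "plan" : (S/(PP\S))/PP
      [1,5] PP   >
        [1,3] PP/(N\NP)   <
          [1,2] "sent" : S
          [2,3] "read" : (PP/(N\NP))\S
        [3,5] N\NP   >
          [3,4] "this" : (N\NP)/(NP/PP)
          [4,5] "no" : NP/PP
    [5,6] "bone" : (PP\S)/PP
  [6,7] "heard" : PP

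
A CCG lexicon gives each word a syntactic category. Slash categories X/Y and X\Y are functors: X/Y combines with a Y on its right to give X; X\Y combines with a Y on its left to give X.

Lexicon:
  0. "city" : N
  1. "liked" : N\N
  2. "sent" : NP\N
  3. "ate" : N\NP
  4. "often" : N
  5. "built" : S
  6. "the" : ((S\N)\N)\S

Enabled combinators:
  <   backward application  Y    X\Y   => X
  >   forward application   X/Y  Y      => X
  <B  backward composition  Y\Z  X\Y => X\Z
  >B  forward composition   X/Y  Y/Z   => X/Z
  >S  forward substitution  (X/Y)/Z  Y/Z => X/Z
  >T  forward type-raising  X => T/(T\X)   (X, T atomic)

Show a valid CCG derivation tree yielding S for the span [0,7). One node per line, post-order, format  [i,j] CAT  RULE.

[0,1] N  lex  "city"
[1,2] N\N  lex  "liked"
[2,3] NP\N  lex  "sent"
[1,3] NP\N  <B  k=2
[0,3] NP  <  k=1
[3,4] N\NP  lex  "ate"
[4,5] N  lex  "often"
[5,6] S  lex  "built"
[6,7] ((S\N)\N)\S  lex  "the"
[5,7] (S\N)\N  <  k=6
[4,7] S\N  <  k=5
[3,7] S\NP  <B  k=4
[0,7] S  <  k=3

[0,7] S   <
  [0,3] NP   <
    [0,1] "city" : N
    [1,3] NP\N   <B
      [1,2] "liked" : N\N
      [2,3] "sent" : NP\N
  [3,7] S\NP   <B
    [3,4] "ate" : N\NP
    [4,7] S\N   <
      [4,5] "often" : N
      [5,7] (S\N)\N   <
        [5,6] "built" : S
        [6,7] "the" : ((S\N)\N)\S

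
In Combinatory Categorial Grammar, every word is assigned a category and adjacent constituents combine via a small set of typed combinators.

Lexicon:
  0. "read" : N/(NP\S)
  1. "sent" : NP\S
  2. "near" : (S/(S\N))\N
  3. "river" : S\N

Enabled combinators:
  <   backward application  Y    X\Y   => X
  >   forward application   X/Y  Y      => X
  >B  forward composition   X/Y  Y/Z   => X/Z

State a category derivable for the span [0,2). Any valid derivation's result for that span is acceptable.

[0,4] S   >
  [0,3] S/(S\N)   <
    [0,2] N   >
      [0,1] "read" : N/(NP\S)
      [1,2] "sent" : NP\S
    [2,3] "near" : (S/(S\N))\N
  [3,4] "river" : S\N

N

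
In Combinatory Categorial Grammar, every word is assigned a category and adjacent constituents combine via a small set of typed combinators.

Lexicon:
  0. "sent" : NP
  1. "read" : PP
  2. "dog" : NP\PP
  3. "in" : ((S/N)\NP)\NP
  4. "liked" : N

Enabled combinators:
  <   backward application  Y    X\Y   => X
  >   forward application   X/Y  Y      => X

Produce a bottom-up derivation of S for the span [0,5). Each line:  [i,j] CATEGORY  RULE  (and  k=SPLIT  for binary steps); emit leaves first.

[0,1] NP  lex  "sent"
[1,2] PP  lex  "read"
[2,3] NP\PP  lex  "dog"
[1,3] NP  <  k=2
[3,4] ((S/N)\NP)\NP  lex  "in"
[1,4] (S/N)\NP  <  k=3
[0,4] S/N  <  k=1
[4,5] N  lex  "liked"
[0,5] S  >  k=4

[0,5] S   >
  [0,4] S/N   <
    [0,1] "sent" : NP
    [1,4] (S/N)\NP   <
      [1,3] NP   <
        [1,2] "read" : PP
        [2,3] "dog" : NP\PP
      [3,4] "in" : ((S/N)\NP)\NP
  [4,5] "liked" : N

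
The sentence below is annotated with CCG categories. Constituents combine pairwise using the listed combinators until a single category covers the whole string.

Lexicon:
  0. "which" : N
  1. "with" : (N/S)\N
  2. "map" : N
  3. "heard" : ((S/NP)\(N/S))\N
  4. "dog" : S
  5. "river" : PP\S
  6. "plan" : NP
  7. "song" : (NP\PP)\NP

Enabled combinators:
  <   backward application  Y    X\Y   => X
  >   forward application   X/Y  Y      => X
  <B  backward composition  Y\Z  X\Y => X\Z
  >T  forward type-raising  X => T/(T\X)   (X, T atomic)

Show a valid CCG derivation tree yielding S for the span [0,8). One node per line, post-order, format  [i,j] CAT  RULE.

[0,1] N  lex  "which"
[1,2] (N/S)\N  lex  "with"
[0,2] N/S  <  k=1
[2,3] N  lex  "map"
[3,4] ((S/NP)\(N/S))\N  lex  "heard"
[2,4] (S/NP)\(N/S)  <  k=3
[0,4] S/NP  <  k=2
[4,5] S  lex  "dog"
[4,5] NP/(NP\S)  >T
[5,6] PP\S  lex  "river"
[6,7] NP  lex  "plan"
[7,8] (NP\PP)\NP  lex  "song"
[6,8] NP\PP  <  k=7
[5,8] NP\S  <B  k=6
[4,8] NP  >  k=5
[0,8] S  >  k=4

[0,8] S   >
  [0,4] S/NP   <
    [0,2] N/S   <
      [0,1] "which" : N
      [1,2] "with" : (N/S)\N
    [2,4] (S/NP)\(N/S)   <
      [2,3] "map" : N
      [3,4] "heard" : ((S/NP)\(N/S))\N
  [4,8] NP   >
    [4,5] NP/(NP\S)   >T
      [4,5] "dog" : S
    [5,8] NP\S   <B
      [5,6] "river" : PP\S
      [6,8] NP\PP   <
        [6,7] "plan" : NP
        [7,8] "song" : (NP\PP)\NP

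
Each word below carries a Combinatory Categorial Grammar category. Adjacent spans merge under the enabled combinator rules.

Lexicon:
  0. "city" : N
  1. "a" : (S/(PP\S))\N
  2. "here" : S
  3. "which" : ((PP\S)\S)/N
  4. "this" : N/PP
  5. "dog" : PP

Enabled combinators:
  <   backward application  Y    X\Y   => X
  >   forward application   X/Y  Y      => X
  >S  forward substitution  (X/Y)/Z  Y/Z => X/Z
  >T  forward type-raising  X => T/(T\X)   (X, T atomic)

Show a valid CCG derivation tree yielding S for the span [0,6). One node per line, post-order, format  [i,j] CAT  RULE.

[0,1] N  lex  "city"
[1,2] (S/(PP\S))\N  lex  "a"
[0,2] S/(PP\S)  <  k=1
[2,3] S  lex  "here"
[3,4] ((PP\S)\S)/N  lex  "which"
[4,5] N/PP  lex  "this"
[5,6] PP  lex  "dog"
[4,6] N  >  k=5
[3,6] (PP\S)\S  >  k=4
[2,6] PP\S  <  k=3
[0,6] S  >  k=2

[0,6] S   >
  [0,2] S/(PP\S)   <
    [0,1] "city" : N
    [1,2] "a" : (S/(PP\S))\N
  [2,6] PP\S   <
    [2,3] "here" : S
    [3,6] (PP\S)\S   >
      [3,4] "which" : ((PP\S)\S)/N
      [4,6] N   >
        [4,5] "this" : N/PP
        [5,6] "dog" : PP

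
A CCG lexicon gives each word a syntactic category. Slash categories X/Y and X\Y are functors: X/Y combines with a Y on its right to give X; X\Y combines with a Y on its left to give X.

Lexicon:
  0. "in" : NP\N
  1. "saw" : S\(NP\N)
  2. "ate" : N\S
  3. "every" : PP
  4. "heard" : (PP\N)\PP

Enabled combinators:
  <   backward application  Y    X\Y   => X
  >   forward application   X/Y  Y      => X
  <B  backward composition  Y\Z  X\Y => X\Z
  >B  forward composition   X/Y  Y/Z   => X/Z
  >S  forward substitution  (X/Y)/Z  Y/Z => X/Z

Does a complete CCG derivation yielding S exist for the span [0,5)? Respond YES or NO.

NO

NP\N S\(NP\N) N\S PP (PP\N)\PP
CKY chart[0,5] = {PP}; S ∉ chart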